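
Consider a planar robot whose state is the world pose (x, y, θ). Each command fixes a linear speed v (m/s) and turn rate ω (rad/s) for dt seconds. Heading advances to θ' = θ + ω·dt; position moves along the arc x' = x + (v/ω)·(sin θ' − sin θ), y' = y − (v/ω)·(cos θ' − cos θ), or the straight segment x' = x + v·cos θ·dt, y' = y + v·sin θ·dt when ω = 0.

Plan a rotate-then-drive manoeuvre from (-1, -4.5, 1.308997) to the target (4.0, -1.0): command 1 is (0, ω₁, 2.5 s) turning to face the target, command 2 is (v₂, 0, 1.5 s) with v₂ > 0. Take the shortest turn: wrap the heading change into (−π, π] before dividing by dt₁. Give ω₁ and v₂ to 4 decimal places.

heading to target = atan2(-1−-4.5, 4−-1) = 0.6107
Δθ = wrap(0.6107 − 1.3090) = -0.6983; ω₁ = Δθ/dt₁ = -0.2793
distance = √((4−-1)² + (-1−-4.5)²) = 6.1033; v₂ = distance/dt₂ = 4.0689

ω₁ = -0.2793, v₂ = 4.0689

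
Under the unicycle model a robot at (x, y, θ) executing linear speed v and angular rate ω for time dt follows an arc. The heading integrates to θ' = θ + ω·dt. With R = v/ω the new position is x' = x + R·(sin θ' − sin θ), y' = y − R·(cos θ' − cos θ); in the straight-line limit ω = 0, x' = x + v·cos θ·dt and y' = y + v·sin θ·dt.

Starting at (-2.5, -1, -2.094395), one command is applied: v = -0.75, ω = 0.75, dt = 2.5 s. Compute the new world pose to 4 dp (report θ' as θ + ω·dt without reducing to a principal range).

(-3.1484, 0.4760, -0.2194)

θ' = -2.0944 + 0.75·2.5 = -0.2194
R = v/ω = -0.75/0.75 = -1.0000
x' = -2.5 + -1.0000·(sin -0.2194 − sin -2.0944) = -3.1484
y' = -1 − -1.0000·(cos -0.2194 − cos -2.0944) = 0.4760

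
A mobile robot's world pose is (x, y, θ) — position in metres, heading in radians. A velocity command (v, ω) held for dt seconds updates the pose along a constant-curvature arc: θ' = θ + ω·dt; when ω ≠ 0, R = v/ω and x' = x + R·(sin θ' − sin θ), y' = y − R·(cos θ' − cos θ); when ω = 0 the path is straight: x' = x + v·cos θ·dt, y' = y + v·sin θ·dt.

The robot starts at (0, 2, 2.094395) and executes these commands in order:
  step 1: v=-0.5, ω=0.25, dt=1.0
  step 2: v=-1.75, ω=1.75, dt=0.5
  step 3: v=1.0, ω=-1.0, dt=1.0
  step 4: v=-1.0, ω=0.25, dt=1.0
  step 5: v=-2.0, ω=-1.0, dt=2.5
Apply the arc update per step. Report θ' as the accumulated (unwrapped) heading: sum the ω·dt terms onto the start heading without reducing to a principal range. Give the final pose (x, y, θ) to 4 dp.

step 1: θ'=2.3444 (R=-2.0000) → pose (0.3012, 1.6026, 2.3444)
step 2: θ'=3.2194 (R=-1.0000) → pose (1.0944, 1.3043, 3.2194)
step 3: θ'=2.2194 (R=-1.0000) → pose (0.2197, 1.6972, 2.2194)
step 4: θ'=2.4694 (R=-4.0000) → pose (0.9166, 0.9837, 2.4694)
step 5: θ'=-0.0306 (R=2.0000) → pose (-0.3900, -2.5803, -0.0306)

(-0.3900, -2.5803, -0.0306)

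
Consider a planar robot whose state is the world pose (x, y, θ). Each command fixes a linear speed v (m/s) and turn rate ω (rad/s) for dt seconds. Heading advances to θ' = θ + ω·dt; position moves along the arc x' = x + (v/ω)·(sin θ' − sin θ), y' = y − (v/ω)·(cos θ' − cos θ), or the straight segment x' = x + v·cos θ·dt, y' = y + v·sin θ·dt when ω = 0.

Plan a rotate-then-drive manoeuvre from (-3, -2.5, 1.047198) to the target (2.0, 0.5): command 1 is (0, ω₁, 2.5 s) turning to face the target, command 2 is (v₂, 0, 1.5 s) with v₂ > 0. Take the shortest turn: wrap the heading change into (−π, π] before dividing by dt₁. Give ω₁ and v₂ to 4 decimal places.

ω₁ = -0.2027, v₂ = 3.8873

heading to target = atan2(0.5−-2.5, 2−-3) = 0.5404
Δθ = wrap(0.5404 − 1.0472) = -0.5068; ω₁ = Δθ/dt₁ = -0.2027
distance = √((2−-3)² + (0.5−-2.5)²) = 5.8310; v₂ = distance/dt₂ = 3.8873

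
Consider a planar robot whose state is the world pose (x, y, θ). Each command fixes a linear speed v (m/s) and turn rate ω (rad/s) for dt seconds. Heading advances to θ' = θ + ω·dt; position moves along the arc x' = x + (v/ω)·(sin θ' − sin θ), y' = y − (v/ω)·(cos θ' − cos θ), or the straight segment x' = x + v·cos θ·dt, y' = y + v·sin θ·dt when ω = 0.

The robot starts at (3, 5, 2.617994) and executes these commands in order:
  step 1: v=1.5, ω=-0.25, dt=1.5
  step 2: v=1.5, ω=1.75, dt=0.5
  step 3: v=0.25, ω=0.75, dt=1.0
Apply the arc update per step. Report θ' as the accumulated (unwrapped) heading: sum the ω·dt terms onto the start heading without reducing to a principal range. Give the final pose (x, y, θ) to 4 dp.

step 1: θ'=2.2430 (R=-6.0000) → pose (1.3053, 6.4599, 2.2430)
step 2: θ'=3.1180 (R=0.8571) → pose (0.6548, 6.7831, 3.1180)
step 3: θ'=3.8680 (R=0.3333) → pose (0.4256, 6.6990, 3.8680)

(0.4256, 6.6990, 3.8680)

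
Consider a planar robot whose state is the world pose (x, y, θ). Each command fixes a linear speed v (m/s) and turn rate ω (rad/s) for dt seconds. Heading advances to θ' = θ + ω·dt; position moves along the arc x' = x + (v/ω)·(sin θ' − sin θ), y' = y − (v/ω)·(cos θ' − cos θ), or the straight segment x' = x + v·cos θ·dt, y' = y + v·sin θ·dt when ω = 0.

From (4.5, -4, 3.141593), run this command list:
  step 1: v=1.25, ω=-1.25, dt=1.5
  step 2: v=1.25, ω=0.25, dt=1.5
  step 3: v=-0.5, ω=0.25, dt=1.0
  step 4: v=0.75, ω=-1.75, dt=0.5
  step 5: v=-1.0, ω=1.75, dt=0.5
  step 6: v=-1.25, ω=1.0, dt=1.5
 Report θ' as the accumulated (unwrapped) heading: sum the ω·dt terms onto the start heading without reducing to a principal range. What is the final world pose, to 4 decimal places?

step 1: θ'=1.2666 (R=-1.0000) → pose (3.5459, -2.7005, 1.2666)
step 2: θ'=1.6416 (R=5.0000) → pose (3.7630, -0.8491, 1.6416)
step 3: θ'=1.8916 (R=-2.0000) → pose (3.8600, -1.3383, 1.8916)
step 4: θ'=1.0166 (R=-0.4286) → pose (3.9023, -0.9776, 1.0166)
step 5: θ'=1.8916 (R=-0.5714) → pose (3.8459, -1.4585, 1.8916)
step 6: θ'=3.3916 (R=-1.2500) → pose (5.3414, -2.2755, 3.3916)

(5.3414, -2.2755, 3.3916)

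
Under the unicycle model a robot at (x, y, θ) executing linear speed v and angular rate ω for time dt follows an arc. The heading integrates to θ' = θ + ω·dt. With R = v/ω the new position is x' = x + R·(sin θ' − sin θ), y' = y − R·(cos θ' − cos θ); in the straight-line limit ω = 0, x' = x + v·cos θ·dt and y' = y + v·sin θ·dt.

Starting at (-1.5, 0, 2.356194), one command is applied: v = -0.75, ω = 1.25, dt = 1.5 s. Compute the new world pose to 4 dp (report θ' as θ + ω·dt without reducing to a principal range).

(-0.5439, 0.1466, 4.2312)

θ' = 2.3562 + 1.25·1.5 = 4.2312
R = v/ω = -0.75/1.25 = -0.6000
x' = -1.5 + -0.6000·(sin 4.2312 − sin 2.3562) = -0.5439
y' = 0 − -0.6000·(cos 4.2312 − cos 2.3562) = 0.1466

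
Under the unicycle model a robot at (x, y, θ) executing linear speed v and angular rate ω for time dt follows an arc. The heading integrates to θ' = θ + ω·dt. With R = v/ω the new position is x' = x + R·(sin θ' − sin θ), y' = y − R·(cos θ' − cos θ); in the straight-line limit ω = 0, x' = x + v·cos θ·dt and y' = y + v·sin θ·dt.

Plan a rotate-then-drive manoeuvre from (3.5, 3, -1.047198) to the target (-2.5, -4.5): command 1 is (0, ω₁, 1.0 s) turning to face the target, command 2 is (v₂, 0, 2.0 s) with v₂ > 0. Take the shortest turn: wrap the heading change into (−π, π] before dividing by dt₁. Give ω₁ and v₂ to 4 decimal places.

ω₁ = -1.1983, v₂ = 4.8023

heading to target = atan2(-4.5−3, -2.5−3.5) = -2.2455
Δθ = wrap(-2.2455 − -1.0472) = -1.1983; ω₁ = Δθ/dt₁ = -1.1983
distance = √((-2.5−3.5)² + (-4.5−3)²) = 9.6047; v₂ = distance/dt₂ = 4.8023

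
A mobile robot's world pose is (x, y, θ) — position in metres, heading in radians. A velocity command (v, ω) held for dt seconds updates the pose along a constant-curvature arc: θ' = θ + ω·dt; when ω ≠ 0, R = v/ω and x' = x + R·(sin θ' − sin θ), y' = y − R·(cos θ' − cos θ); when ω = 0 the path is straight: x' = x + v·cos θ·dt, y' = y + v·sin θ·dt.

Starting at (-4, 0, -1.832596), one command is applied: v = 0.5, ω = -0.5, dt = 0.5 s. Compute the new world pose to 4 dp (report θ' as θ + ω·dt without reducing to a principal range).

θ' = -1.8326 + -0.5·0.5 = -2.0826
R = v/ω = 0.5/-0.5 = -1.0000
x' = -4 + -1.0000·(sin -2.0826 − sin -1.8326) = -4.0941
y' = 0 − -1.0000·(cos -2.0826 − cos -1.8326) = -0.2309

(-4.0941, -0.2309, -2.0826)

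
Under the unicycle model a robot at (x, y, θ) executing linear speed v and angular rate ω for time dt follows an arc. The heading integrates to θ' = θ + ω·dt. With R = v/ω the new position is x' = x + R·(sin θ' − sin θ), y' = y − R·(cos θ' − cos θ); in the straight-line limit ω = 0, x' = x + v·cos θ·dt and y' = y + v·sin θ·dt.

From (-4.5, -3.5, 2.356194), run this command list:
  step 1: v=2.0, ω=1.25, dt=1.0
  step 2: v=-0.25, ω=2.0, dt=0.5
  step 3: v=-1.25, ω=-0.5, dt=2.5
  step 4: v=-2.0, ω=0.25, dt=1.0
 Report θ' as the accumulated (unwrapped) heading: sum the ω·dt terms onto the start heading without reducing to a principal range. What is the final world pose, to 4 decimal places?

step 1: θ'=3.6062 (R=1.6000) → pose (-6.3483, -3.2010, 3.6062)
step 2: θ'=4.6062 (R=-0.1250) → pose (-6.2800, -3.1025, 4.6062)
step 3: θ'=3.3562 (R=2.5000) → pose (-4.3265, -0.9248, 3.3562)
step 4: θ'=3.6062 (R=-8.0000) → pose (-2.4456, -0.2603, 3.6062)

(-2.4456, -0.2603, 3.6062)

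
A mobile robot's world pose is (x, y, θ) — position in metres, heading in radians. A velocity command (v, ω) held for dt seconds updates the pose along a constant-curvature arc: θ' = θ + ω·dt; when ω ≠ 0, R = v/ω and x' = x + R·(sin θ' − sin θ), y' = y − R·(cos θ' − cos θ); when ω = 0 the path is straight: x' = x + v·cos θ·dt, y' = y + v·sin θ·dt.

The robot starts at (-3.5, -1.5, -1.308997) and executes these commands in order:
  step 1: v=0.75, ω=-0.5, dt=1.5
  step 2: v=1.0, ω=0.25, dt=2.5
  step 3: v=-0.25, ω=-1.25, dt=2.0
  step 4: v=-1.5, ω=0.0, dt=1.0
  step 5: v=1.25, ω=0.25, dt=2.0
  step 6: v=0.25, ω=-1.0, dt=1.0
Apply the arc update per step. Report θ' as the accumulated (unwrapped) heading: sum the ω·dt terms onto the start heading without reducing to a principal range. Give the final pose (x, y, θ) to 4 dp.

(-4.9475, -4.4660, -4.4340)

step 1: θ'=-2.0590 (R=-1.5000) → pose (-3.6241, -2.5918, -2.0590)
step 2: θ'=-1.4340 (R=4.0000) → pose (-4.0540, -5.0134, -1.4340)
step 3: θ'=-3.9340 (R=0.2000) → pose (-3.7135, -4.8457, -3.9340)
step 4: θ'=-3.9340 (straight) → pose (-2.6603, -5.9138, -3.9340)
step 5: θ'=-3.4340 (R=5.0000) → pose (-4.7792, -4.6367, -3.4340)
step 6: θ'=-4.4340 (R=-0.2500) → pose (-4.9475, -4.4660, -4.4340)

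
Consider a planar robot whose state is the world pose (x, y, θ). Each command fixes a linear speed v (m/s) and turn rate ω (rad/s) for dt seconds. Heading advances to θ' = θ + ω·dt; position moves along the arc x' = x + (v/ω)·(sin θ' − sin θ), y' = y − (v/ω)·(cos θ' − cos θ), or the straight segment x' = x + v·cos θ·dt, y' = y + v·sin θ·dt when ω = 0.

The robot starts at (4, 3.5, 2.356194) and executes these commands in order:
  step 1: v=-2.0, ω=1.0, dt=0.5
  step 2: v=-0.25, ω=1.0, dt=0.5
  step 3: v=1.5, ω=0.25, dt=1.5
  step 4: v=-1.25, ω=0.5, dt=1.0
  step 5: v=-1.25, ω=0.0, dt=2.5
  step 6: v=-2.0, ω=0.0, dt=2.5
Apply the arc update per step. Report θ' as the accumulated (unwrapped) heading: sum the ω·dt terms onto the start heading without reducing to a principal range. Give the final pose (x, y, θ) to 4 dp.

step 1: θ'=2.8562 (R=-2.0000) → pose (4.8511, 2.9951, 2.8562)
step 2: θ'=3.3562 (R=-0.2500) → pose (4.9748, 2.9907, 3.3562)
step 3: θ'=3.7312 (R=6.0000) → pose (2.9163, 2.1153, 3.7312)
step 4: θ'=4.2312 (R=-2.5000) → pose (3.7424, 3.0362, 4.2312)
step 5: θ'=4.2312 (straight) → pose (5.1887, 5.8063, 4.2312)
step 6: θ'=4.2312 (straight) → pose (7.5029, 10.2385, 4.2312)

(7.5029, 10.2385, 4.2312)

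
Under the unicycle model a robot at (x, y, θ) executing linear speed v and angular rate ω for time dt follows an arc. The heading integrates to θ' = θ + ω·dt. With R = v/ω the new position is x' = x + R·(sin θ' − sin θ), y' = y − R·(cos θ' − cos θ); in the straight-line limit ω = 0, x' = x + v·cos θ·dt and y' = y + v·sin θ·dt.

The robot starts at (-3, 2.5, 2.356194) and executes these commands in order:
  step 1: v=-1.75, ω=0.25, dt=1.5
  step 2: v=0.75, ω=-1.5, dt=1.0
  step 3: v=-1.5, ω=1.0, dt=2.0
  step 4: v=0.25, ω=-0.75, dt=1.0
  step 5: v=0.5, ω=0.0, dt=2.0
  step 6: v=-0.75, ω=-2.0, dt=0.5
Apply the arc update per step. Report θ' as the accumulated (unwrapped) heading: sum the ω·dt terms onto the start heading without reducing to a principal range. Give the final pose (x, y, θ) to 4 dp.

step 1: θ'=2.7312 (R=-7.0000) → pose (-0.8431, 1.0310, 2.7312)
step 2: θ'=1.2312 (R=-0.5000) → pose (-1.1150, 1.6560, 1.2312)
step 3: θ'=3.2312 (R=-1.5000) → pose (0.4335, -0.3376, 3.2312)
step 4: θ'=2.4812 (R=-0.3333) → pose (0.1992, -0.2689, 2.4812)
step 5: θ'=2.4812 (straight) → pose (-0.5905, 0.3446, 2.4812)
step 6: θ'=1.4812 (R=0.3750) → pose (-0.4471, 0.0149, 1.4812)

(-0.4471, 0.0149, 1.4812)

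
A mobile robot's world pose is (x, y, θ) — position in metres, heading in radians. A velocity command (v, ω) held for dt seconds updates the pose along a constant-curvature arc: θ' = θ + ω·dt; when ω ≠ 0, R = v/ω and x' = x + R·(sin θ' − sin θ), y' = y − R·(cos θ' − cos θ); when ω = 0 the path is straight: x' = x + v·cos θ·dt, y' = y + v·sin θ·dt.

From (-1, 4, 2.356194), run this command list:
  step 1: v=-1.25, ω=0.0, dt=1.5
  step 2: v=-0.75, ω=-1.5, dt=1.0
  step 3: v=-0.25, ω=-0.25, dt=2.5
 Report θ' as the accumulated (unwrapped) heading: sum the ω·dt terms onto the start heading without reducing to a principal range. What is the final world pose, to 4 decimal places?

step 1: θ'=2.3562 (straight) → pose (0.3258, 2.6742, 2.3562)
step 2: θ'=0.8562 (R=0.5000) → pose (0.3499, 1.9930, 0.8562)
step 3: θ'=0.2312 (R=1.0000) → pose (-0.1763, 1.6749, 0.2312)

(-0.1763, 1.6749, 0.2312)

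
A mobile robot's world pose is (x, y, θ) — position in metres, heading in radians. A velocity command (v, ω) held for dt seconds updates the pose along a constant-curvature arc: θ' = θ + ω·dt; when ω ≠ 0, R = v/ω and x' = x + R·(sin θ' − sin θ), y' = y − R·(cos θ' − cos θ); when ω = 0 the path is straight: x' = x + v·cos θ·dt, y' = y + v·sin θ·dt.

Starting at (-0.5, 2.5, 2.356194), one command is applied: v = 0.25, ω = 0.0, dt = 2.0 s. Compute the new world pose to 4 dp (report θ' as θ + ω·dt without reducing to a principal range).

θ' = 2.3562 + 0.0·2.0 = 2.3562
ω = 0 → straight: x' = -0.5 + 0.25·cos(2.3562)·2.0 = -0.8536
y' = 2.5 + 0.25·sin(2.3562)·2.0 = 2.8536

(-0.8536, 2.8536, 2.3562)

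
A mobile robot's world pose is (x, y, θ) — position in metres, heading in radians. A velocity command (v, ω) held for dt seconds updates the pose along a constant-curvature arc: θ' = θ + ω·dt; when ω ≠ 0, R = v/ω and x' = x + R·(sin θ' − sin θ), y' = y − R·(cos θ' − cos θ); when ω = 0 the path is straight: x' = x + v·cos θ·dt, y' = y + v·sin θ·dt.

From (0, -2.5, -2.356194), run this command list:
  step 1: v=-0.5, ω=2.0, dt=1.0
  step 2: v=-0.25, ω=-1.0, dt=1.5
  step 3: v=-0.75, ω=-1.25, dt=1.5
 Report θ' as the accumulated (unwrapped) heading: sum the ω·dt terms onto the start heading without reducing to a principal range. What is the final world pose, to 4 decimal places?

(0.6670, -1.4544, -3.7312)

step 1: θ'=-0.3562 (R=-0.2500) → pose (-0.0896, -2.0889, -0.3562)
step 2: θ'=-1.8562 (R=0.2500) → pose (-0.2423, -1.7842, -1.8562)
step 3: θ'=-3.7312 (R=0.6000) → pose (0.6670, -1.4544, -3.7312)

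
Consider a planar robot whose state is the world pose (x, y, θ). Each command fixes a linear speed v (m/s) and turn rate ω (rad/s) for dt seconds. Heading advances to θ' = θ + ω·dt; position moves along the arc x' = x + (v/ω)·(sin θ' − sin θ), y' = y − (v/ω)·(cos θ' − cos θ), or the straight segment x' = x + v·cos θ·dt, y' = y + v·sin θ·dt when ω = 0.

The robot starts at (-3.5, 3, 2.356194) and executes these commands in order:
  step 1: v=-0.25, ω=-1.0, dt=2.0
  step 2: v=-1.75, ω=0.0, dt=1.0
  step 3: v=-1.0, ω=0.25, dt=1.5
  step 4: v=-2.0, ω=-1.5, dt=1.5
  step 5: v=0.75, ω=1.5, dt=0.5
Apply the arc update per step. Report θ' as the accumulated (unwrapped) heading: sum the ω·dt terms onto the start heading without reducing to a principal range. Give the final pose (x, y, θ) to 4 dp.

(-8.5761, 1.7971, -0.7688)

step 1: θ'=0.3562 (R=0.2500) → pose (-3.5896, 2.5889, 0.3562)
step 2: θ'=0.3562 (straight) → pose (-5.2298, 1.9787, 0.3562)
step 3: θ'=0.7312 (R=-4.0000) → pose (-6.5060, 1.2073, 0.7312)
step 4: θ'=-1.5188 (R=1.3333) → pose (-8.7278, 2.1305, -1.5188)
step 5: θ'=-0.7688 (R=0.5000) → pose (-8.5761, 1.7971, -0.7688)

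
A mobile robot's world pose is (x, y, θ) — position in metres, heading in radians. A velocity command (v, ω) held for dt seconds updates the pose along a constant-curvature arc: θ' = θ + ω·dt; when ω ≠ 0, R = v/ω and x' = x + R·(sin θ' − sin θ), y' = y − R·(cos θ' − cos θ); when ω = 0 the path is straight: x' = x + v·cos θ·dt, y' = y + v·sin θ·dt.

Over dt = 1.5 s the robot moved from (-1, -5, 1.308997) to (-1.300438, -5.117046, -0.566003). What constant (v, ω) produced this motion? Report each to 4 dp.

Δθ = -0.566003 − 1.308997 = -1.875000
ω = Δθ/dt = -1.875000/1.5 = -1.2500
R = Δx/(sin θ' − sin θ) = 0.2000
v = R·ω = 0.2000·-1.2500 = -0.2500

v = -0.2500, ω = -1.2500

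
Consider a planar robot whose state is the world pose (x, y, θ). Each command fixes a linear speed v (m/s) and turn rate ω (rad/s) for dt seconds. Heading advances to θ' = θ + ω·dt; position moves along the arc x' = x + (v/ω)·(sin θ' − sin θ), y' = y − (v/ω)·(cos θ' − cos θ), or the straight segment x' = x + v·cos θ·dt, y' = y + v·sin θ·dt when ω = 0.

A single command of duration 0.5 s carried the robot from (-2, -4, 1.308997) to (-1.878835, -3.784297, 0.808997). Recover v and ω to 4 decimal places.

Δθ = 0.808997 − 1.308997 = -0.500000
ω = Δθ/dt = -0.500000/0.5 = -1.0000
R = −Δy/(cos θ' − cos θ) = -0.5000
v = R·ω = -0.5000·-1.0000 = 0.5000

v = 0.5000, ω = -1.0000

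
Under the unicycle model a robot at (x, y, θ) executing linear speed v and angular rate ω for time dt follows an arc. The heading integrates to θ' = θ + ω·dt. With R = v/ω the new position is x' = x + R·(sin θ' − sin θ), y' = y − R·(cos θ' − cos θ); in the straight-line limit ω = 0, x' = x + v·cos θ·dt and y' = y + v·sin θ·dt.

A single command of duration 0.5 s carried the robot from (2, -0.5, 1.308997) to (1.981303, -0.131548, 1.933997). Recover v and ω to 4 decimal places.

v = 0.7500, ω = 1.2500

Δθ = 1.933997 − 1.308997 = 0.625000
ω = Δθ/dt = 0.625000/0.5 = 1.2500
R = −Δy/(cos θ' − cos θ) = 0.6000
v = R·ω = 0.6000·1.2500 = 0.7500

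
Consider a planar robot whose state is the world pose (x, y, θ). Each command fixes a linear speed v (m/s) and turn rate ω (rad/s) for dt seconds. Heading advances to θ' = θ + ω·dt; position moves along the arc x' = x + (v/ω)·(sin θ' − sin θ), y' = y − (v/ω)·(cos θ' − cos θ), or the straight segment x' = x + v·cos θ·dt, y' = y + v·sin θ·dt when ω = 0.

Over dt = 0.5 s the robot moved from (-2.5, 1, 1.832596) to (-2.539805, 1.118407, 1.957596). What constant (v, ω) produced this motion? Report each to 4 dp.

Δθ = 1.957596 − 1.832596 = 0.125000
ω = Δθ/dt = 0.125000/0.5 = 0.2500
R = −Δy/(cos θ' − cos θ) = 1.0000
v = R·ω = 1.0000·0.2500 = 0.2500

v = 0.2500, ω = 0.2500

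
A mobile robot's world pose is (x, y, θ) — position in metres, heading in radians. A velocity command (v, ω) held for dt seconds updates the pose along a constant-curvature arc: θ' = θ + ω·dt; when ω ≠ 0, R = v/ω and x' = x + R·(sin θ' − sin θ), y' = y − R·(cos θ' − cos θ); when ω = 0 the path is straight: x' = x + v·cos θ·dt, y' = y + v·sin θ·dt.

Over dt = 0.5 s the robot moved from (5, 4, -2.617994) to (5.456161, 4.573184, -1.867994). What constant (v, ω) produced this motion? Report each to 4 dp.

Δθ = -1.867994 − -2.617994 = 0.750000
ω = Δθ/dt = 0.750000/0.5 = 1.5000
R = −Δy/(cos θ' − cos θ) = -1.0000
v = R·ω = -1.0000·1.5000 = -1.5000

v = -1.5000, ω = 1.5000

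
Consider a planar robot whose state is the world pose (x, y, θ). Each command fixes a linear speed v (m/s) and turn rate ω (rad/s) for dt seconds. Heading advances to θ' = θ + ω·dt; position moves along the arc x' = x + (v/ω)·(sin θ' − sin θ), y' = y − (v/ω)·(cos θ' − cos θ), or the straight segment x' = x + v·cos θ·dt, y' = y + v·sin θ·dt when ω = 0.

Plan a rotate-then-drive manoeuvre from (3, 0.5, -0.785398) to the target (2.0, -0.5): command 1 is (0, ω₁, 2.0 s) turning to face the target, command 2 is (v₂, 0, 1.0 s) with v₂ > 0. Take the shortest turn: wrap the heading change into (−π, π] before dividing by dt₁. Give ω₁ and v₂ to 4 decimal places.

heading to target = atan2(-0.5−0.5, 2−3) = -2.3562
Δθ = wrap(-2.3562 − -0.7854) = -1.5708; ω₁ = Δθ/dt₁ = -0.7854
distance = √((2−3)² + (-0.5−0.5)²) = 1.4142; v₂ = distance/dt₂ = 1.4142

ω₁ = -0.7854, v₂ = 1.4142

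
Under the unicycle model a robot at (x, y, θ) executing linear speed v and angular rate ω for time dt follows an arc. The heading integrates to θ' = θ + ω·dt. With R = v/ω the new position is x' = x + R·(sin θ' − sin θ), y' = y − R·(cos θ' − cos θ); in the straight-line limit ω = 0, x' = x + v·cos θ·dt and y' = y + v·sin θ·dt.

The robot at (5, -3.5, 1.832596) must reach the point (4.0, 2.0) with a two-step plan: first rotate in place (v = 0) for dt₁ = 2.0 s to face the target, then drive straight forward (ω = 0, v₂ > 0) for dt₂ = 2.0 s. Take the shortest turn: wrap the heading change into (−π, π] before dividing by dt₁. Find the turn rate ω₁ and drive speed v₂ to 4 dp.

heading to target = atan2(2−-3.5, 4−5) = 1.7506
Δθ = wrap(1.7506 − 1.8326) = -0.0819; ω₁ = Δθ/dt₁ = -0.0410
distance = √((4−5)² + (2−-3.5)²) = 5.5902; v₂ = distance/dt₂ = 2.7951

ω₁ = -0.0410, v₂ = 2.7951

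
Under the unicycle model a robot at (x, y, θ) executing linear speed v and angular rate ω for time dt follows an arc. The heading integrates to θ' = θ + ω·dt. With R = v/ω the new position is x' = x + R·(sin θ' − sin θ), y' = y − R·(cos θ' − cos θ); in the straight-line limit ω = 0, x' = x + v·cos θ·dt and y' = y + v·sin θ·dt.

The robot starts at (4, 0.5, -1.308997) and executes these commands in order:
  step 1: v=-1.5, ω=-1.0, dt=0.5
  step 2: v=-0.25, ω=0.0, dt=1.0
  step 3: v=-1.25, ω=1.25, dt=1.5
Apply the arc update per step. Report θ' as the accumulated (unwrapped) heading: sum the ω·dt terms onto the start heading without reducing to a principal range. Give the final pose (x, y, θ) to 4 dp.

step 1: θ'=-1.8090 (R=1.5000) → pose (3.9912, 1.2422, -1.8090)
step 2: θ'=-1.8090 (straight) → pose (4.0502, 1.4851, -1.8090)
step 3: θ'=0.0660 (R=-1.0000) → pose (3.0125, 2.7189, 0.0660)

(3.0125, 2.7189, 0.0660)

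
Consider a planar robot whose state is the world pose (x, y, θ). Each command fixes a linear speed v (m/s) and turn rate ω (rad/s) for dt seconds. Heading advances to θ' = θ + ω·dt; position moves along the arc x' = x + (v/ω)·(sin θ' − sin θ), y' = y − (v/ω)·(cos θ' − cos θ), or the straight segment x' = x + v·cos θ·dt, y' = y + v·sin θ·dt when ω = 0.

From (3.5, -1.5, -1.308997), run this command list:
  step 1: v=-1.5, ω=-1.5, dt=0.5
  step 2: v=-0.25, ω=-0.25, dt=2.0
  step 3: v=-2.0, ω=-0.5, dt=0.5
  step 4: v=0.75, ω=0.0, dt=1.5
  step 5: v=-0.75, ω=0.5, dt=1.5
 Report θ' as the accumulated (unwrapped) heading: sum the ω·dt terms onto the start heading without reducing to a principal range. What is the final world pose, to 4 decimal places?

step 1: θ'=-2.0590 (R=1.0000) → pose (3.5827, -0.7721, -2.0590)
step 2: θ'=-2.5590 (R=1.0000) → pose (3.9157, -0.4061, -2.5590)
step 3: θ'=-2.8090 (R=4.0000) → pose (4.8105, 0.0345, -2.8090)
step 4: θ'=-2.8090 (straight) → pose (3.7472, -0.3328, -2.8090)
step 5: θ'=-2.0590 (R=-1.5000) → pose (4.5822, 0.3814, -2.0590)

(4.5822, 0.3814, -2.0590)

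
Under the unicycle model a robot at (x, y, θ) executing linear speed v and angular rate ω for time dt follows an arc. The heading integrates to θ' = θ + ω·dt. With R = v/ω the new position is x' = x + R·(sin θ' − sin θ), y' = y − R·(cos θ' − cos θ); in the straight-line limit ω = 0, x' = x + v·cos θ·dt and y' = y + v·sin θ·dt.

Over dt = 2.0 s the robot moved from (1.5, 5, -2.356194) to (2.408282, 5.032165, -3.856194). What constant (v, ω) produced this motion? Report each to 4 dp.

Δθ = -3.856194 − -2.356194 = -1.500000
ω = Δθ/dt = -1.500000/2.0 = -0.7500
R = Δx/(sin θ' − sin θ) = 0.6667
v = R·ω = 0.6667·-0.7500 = -0.5000

v = -0.5000, ω = -0.7500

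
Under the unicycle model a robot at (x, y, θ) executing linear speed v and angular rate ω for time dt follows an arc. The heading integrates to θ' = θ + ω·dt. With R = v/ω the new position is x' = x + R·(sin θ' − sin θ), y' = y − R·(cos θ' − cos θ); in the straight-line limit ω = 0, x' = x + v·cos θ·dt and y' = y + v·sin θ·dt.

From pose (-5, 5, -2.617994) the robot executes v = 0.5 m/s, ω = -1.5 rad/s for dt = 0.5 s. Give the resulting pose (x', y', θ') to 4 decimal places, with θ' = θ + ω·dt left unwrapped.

(-5.2415, 4.9638, -3.3680)

θ' = -2.6180 + -1.5·0.5 = -3.3680
R = v/ω = 0.5/-1.5 = -0.3333
x' = -5 + -0.3333·(sin -3.3680 − sin -2.6180) = -5.2415
y' = 5 − -0.3333·(cos -3.3680 − cos -2.6180) = 4.9638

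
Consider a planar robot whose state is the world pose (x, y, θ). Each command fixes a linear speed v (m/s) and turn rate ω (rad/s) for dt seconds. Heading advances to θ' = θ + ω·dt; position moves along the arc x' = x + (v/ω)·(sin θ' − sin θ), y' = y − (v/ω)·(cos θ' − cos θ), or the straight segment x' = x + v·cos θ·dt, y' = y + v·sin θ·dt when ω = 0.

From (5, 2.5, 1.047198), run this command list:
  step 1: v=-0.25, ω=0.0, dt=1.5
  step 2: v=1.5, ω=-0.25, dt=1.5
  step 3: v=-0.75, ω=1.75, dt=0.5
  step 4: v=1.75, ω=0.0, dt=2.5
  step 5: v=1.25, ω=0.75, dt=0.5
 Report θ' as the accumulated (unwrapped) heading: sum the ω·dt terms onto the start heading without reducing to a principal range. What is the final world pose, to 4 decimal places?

step 1: θ'=1.0472 (straight) → pose (4.8125, 2.1752, 1.0472)
step 2: θ'=0.6722 (R=-6.0000) → pose (6.2724, 3.8700, 0.6722)
step 3: θ'=1.5472 (R=-0.4286) → pose (6.1108, 3.5447, 1.5472)
step 4: θ'=1.5472 (straight) → pose (6.2141, 7.9185, 1.5472)
step 5: θ'=1.9222 (R=1.6667) → pose (6.1127, 8.5315, 1.9222)

(6.1127, 8.5315, 1.9222)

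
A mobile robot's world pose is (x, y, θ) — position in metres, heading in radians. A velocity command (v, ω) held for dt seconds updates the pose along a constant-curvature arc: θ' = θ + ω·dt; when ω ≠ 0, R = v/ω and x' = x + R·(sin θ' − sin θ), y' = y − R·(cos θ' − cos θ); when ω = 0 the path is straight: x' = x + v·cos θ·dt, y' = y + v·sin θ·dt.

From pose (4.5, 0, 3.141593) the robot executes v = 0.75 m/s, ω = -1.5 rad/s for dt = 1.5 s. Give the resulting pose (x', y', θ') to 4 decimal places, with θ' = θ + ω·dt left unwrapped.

θ' = 3.1416 + -1.5·1.5 = 0.8916
R = v/ω = 0.75/-1.5 = -0.5000
x' = 4.5 + -0.5000·(sin 0.8916 − sin 3.1416) = 4.1110
y' = 0 − -0.5000·(cos 0.8916 − cos 3.1416) = 0.8141

(4.1110, 0.8141, 0.8916)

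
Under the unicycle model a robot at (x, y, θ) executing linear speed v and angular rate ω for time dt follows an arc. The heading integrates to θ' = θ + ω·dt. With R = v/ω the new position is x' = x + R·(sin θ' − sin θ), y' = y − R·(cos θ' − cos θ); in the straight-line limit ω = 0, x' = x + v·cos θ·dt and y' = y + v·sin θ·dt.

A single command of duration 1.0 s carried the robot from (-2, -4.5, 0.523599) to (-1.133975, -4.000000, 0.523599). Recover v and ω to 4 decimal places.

Δθ = 0.523599 − 0.523599 = 0.000000
ω = Δθ/dt = 0.000000/1.0 = 0.0000
ω = 0 → v = (Δx·cos θ + Δy·sin θ)/dt = 1.0000

v = 1.0000, ω = 0.0000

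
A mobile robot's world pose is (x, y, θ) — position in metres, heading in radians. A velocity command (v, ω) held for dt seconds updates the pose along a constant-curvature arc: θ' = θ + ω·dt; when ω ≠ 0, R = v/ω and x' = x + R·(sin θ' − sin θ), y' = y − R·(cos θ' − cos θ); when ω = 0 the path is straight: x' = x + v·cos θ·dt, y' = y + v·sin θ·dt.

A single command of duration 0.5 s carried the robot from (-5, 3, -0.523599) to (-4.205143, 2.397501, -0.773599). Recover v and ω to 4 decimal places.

v = 2.0000, ω = -0.5000

Δθ = -0.773599 − -0.523599 = -0.250000
ω = Δθ/dt = -0.250000/0.5 = -0.5000
R = Δx/(sin θ' − sin θ) = -4.0000
v = R·ω = -4.0000·-0.5000 = 2.0000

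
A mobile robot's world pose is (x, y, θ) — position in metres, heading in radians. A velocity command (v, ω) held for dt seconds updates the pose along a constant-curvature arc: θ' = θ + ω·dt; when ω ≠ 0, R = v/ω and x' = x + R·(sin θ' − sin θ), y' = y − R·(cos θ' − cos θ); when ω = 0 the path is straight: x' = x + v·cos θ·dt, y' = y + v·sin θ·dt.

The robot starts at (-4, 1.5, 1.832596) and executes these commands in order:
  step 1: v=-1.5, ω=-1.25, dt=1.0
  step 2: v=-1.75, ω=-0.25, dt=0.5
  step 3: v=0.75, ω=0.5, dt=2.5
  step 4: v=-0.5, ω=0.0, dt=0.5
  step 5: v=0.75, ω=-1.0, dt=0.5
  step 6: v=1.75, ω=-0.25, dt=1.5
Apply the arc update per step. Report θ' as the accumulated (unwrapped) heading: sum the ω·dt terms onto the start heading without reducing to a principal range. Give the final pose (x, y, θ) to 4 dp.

(-2.9928, 3.6479, 0.8326)

step 1: θ'=0.5826 (R=1.2000) → pose (-4.4989, 0.1874, 0.5826)
step 2: θ'=0.4576 (R=7.0000) → pose (-5.2577, -0.2472, 0.4576)
step 3: θ'=1.7076 (R=1.5000) → pose (-4.4344, 1.3030, 1.7076)
step 4: θ'=1.7076 (straight) → pose (-4.4003, 1.0554, 1.7076)
step 5: θ'=1.2076 (R=-0.7500) → pose (-4.3584, 1.4241, 1.2076)
step 6: θ'=0.8326 (R=-7.0000) → pose (-2.9928, 3.6479, 0.8326)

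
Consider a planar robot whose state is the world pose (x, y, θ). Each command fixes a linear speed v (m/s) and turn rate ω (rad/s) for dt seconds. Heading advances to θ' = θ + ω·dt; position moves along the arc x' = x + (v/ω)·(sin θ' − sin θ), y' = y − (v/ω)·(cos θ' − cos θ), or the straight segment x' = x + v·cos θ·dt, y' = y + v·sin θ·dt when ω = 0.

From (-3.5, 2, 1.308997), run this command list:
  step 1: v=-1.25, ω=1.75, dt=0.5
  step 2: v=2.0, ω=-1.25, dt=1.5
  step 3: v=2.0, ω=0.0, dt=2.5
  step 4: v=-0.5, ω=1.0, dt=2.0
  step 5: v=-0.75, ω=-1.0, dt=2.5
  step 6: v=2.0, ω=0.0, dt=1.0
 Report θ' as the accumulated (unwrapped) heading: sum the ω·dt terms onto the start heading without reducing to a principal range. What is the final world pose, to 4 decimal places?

(3.2396, 2.9360, -0.1910)

step 1: θ'=2.1840 (R=-0.7143) → pose (-3.3942, 1.4041, 2.1840)
step 2: θ'=0.3090 (R=-1.6000) → pose (-2.5723, 3.8491, 0.3090)
step 3: θ'=0.3090 (straight) → pose (2.1909, 5.3696, 0.3090)
step 4: θ'=2.3090 (R=-0.5000) → pose (1.9731, 4.5568, 2.3090)
step 5: θ'=-0.1910 (R=0.7500) → pose (1.2760, 3.3157, -0.1910)
step 6: θ'=-0.1910 (straight) → pose (3.2396, 2.9360, -0.1910)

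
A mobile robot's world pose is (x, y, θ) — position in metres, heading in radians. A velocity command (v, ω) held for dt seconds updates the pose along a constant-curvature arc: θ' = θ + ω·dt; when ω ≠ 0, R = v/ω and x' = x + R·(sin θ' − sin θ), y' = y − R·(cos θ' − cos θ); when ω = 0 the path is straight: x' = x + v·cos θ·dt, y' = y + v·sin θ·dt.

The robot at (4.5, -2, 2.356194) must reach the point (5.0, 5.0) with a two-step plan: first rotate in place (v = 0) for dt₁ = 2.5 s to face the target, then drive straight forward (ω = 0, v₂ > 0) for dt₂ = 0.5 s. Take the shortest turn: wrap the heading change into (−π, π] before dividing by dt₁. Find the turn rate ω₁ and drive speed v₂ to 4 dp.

heading to target = atan2(5−-2, 5−4.5) = 1.4995
Δθ = wrap(1.4995 − 2.3562) = -0.8567; ω₁ = Δθ/dt₁ = -0.3427
distance = √((5−4.5)² + (5−-2)²) = 7.0178; v₂ = distance/dt₂ = 14.0357

ω₁ = -0.3427, v₂ = 14.0357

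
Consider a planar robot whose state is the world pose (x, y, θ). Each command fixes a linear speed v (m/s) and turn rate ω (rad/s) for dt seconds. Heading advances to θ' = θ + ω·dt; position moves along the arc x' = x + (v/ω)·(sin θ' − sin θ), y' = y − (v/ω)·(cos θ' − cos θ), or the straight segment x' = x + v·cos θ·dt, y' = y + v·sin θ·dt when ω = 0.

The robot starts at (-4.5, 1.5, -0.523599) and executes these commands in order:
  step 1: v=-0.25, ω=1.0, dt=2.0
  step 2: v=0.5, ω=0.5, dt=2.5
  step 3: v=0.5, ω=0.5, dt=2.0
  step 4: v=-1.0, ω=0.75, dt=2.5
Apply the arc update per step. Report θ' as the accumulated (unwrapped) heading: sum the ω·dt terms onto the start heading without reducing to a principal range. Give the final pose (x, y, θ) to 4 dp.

step 1: θ'=1.4764 (R=-0.2500) → pose (-4.8739, 1.3071, 1.4764)
step 2: θ'=2.7264 (R=1.0000) → pose (-5.4661, 2.3164, 2.7264)
step 3: θ'=3.7264 (R=1.0000) → pose (-6.4215, 2.2351, 3.7264)
step 4: θ'=5.6014 (R=-1.3333) → pose (-6.3173, 4.3822, 5.6014)

(-6.3173, 4.3822, 5.6014)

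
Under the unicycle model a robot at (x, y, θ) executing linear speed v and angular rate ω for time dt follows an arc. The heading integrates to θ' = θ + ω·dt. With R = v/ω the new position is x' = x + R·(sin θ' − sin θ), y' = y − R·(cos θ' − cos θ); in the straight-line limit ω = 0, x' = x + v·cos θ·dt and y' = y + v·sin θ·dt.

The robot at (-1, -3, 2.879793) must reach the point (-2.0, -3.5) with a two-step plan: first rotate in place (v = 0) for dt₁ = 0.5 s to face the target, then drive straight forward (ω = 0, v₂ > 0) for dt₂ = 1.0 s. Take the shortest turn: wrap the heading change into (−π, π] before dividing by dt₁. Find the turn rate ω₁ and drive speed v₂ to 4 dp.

heading to target = atan2(-3.5−-3, -2−-1) = -2.6779
Δθ = wrap(-2.6779 − 2.8798) = 0.7254; ω₁ = Δθ/dt₁ = 1.4509
distance = √((-2−-1)² + (-3.5−-3)²) = 1.1180; v₂ = distance/dt₂ = 1.1180

ω₁ = 1.4509, v₂ = 1.1180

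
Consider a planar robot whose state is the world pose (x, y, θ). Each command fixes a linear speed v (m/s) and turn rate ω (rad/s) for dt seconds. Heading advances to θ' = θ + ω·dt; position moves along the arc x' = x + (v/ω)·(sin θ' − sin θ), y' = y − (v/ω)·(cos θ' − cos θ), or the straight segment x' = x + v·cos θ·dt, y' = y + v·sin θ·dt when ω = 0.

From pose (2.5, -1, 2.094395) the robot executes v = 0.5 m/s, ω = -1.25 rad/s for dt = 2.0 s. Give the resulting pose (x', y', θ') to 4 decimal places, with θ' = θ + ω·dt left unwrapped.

(3.0042, -0.4325, -0.4056)

θ' = 2.0944 + -1.25·2.0 = -0.4056
R = v/ω = 0.5/-1.25 = -0.4000
x' = 2.5 + -0.4000·(sin -0.4056 − sin 2.0944) = 3.0042
y' = -1 − -0.4000·(cos -0.4056 − cos 2.0944) = -0.4325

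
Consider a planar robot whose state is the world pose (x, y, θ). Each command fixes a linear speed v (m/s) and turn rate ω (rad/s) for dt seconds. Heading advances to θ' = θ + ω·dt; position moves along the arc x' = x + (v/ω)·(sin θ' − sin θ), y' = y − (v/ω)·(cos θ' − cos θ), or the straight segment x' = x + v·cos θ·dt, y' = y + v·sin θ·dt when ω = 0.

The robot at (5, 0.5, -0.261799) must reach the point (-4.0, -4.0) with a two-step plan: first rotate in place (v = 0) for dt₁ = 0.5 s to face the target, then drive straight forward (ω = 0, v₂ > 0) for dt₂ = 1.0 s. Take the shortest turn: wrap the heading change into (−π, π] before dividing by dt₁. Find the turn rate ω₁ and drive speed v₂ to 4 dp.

ω₁ = -4.8323, v₂ = 10.0623

heading to target = atan2(-4−0.5, -4−5) = -2.6779
Δθ = wrap(-2.6779 − -0.2618) = -2.4161; ω₁ = Δθ/dt₁ = -4.8323
distance = √((-4−5)² + (-4−0.5)²) = 10.0623; v₂ = distance/dt₂ = 10.0623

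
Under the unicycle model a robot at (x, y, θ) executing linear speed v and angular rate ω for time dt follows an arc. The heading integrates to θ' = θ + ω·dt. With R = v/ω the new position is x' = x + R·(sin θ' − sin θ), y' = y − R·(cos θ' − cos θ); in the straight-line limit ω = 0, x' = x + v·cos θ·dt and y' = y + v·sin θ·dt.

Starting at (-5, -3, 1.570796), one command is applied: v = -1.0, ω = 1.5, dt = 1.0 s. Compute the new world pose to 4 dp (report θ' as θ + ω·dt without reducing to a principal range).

(-4.3805, -3.6650, 3.0708)

θ' = 1.5708 + 1.5·1.0 = 3.0708
R = v/ω = -1.0/1.5 = -0.6667
x' = -5 + -0.6667·(sin 3.0708 − sin 1.5708) = -4.3805
y' = -3 − -0.6667·(cos 3.0708 − cos 1.5708) = -3.6650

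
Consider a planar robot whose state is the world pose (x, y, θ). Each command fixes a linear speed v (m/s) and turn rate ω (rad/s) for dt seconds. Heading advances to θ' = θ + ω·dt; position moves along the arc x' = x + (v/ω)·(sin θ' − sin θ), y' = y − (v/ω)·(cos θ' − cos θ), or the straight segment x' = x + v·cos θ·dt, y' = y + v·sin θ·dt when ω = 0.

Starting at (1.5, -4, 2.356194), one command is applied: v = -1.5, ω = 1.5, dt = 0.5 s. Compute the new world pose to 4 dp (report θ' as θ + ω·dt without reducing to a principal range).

θ' = 2.3562 + 1.5·0.5 = 3.1062
R = v/ω = -1.5/1.5 = -1.0000
x' = 1.5 + -1.0000·(sin 3.1062 − sin 2.3562) = 2.1717
y' = -4 − -1.0000·(cos 3.1062 − cos 2.3562) = -4.2923

(2.1717, -4.2923, 3.1062)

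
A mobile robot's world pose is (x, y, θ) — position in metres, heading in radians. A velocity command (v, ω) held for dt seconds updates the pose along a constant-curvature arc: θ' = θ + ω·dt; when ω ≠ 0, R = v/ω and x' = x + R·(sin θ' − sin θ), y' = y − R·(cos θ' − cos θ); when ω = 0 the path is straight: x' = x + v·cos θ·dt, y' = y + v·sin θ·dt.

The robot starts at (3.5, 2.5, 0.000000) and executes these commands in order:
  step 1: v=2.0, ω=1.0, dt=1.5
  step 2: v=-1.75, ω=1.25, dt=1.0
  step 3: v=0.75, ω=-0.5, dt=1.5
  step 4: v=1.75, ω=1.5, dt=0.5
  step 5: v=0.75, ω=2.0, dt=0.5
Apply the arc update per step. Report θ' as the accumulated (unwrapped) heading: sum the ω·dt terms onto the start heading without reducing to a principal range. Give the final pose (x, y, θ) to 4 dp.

(4.5927, 4.2816, 3.7500)

step 1: θ'=1.5000 (R=2.0000) → pose (5.4950, 4.3585, 1.5000)
step 2: θ'=2.7500 (R=-1.4000) → pose (6.3572, 2.9655, 2.7500)
step 3: θ'=2.0000 (R=-1.5000) → pose (5.5657, 3.7277, 2.0000)
step 4: θ'=2.7500 (R=1.1667) → pose (4.9501, 4.3206, 2.7500)
step 5: θ'=3.7500 (R=0.3750) → pose (4.5927, 4.2816, 3.7500)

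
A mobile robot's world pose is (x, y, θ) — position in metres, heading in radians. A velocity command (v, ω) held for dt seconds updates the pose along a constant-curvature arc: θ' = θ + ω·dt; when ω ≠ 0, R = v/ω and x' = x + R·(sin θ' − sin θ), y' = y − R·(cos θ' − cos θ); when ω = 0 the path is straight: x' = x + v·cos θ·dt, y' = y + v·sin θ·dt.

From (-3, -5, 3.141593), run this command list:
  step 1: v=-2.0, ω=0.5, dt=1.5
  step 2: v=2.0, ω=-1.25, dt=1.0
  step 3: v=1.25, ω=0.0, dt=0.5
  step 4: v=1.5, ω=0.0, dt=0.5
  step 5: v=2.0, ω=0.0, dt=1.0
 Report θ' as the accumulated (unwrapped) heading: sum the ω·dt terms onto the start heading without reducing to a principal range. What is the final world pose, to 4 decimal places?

(-5.0930, -2.5421, 2.6416)

step 1: θ'=3.8916 (R=-4.0000) → pose (-0.2734, -3.9268, 3.8916)
step 2: θ'=2.6416 (R=-1.6000) → pose (-2.1311, -4.1602, 2.6416)
step 3: θ'=2.6416 (straight) → pose (-2.6796, -3.8605, 2.6416)
step 4: θ'=2.6416 (straight) → pose (-3.3378, -3.5010, 2.6416)
step 5: θ'=2.6416 (straight) → pose (-5.0930, -2.5421, 2.6416)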